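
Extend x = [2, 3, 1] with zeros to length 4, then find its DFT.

Original 3-point DFT: [6, -1.7321i, 1.7321i]
Zero-padded 4-point DFT provides frequency interpolation.

DFT_4([x, 0, ...]) = [6, 1-3i, 0, 1+3i]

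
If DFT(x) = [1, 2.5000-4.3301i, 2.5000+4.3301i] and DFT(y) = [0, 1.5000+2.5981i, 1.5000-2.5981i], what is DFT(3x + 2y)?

By linearity: DFT(3x + 2y) = 3·DFT(x) + 2·DFT(y)
= 3·[1, 2.5000-4.3301i, 2.5000+4.3301i] + 2·[0, 1.5000+2.5981i, 1.5000-2.5981i]

Computing element-wise:
Z[0] = 3·(1) + 2·(0) = 3
Z[1] = 3·(2.5000-4.3301i) + 2·(1.5000+2.5981i) = 10.5000-7.7941i
Z[2] = 3·(2.5000+4.3301i) + 2·(1.5000-2.5981i) = 10.5000+7.7941i

DFT(3x + 2y) = 3·X + 2·Y = [3, 10.5000-7.7941i, 10.5000+7.7941i]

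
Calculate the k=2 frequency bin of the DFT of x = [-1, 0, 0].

X[2] = Σ(n=0 to 2) x[n] · ω_3^(2n) where ω_3 = e^(-2πi/3)
= (-1)·ω_3^0 + (0)·ω_3^2 + (0)·ω_3^4

X[2] = -1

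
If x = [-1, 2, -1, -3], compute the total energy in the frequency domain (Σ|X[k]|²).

Parseval: Σ|x[n]|² = (1/N)Σ|X[k]|², so Σ|X[k]|² = N·Σ|x[n]|² = 4·15.0000

Σ|X[k]|² = N·Σ|x[n]|² = 4·15.0000 = 60.0000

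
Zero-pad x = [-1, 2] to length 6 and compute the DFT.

Original 2-point DFT: [1, -3]
Zero-padded 6-point DFT provides frequency interpolation.

DFT_6([x, 0, ...]) = [1, -1.7321i, -2.0000-1.7321i, -3, -2.0000+1.7321i, 1.7321i]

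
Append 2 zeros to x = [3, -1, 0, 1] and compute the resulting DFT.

Original 4-point DFT: [3, 3+2i, 3, 3-2i]
Zero-padded 6-point DFT provides frequency interpolation.

DFT_6([x, 0, ...]) = [3, 1.5000+0.8660i, 4.5000+0.8660i, 3, 4.5000-0.8660i, 1.5000-0.8660i]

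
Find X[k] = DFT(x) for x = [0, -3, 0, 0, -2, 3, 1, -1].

X[k] = Σ(n=0 to 7) x[n] · ω_8^(nk)
where ω_8 = e^(-2πi/8)

Computing each X[k]:
X[0] = -2
X[1] = -2.9497+4.5355i
X[2] = -3-1i
X[3] = 6.9497+2.5355i
X[4] = 0
X[5] = 6.9497-2.5355i
X[6] = -3+1i
X[7] = -2.9497-4.5355i

X = [-2, -2.9497+4.5355i, -3-1i, 6.9497+2.5355i, 0, 6.9497-2.5355i, -3+1i, -2.9497-4.5355i]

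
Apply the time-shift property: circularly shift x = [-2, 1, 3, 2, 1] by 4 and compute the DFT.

Time shift by 4: X_shifted[k] = ω_5^(4k) · X[k]
Shifted x = [1, 3, 2, 1, -2]

DFT(x[n-4]) = [5, -1.1180-5.3431i, 1.1180-1.9879i, 1.1180+1.9879i, -1.1180+5.3431i]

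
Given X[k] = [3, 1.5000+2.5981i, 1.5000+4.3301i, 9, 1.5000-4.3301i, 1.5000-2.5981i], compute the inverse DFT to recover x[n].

x[n] = (1/6) Σ(k=0 to 5) X[k] · e^(2πikn/6)

Computing each x[n]:
x[0] = 3
x[1] = -3
x[2] = 2
x[3] = -1
x[4] = 1
x[5] = 1

x = [3, -3, 2, -1, 1, 1]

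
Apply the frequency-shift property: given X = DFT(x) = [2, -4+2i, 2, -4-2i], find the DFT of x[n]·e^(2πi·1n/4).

Modulation property: DFT(ω_4^(-1n)·x[n]) = X[(k-1) mod 4], so circularly shift X by 1 positions.

X[k-1] = [-4-2i, 2, -4+2i, 2]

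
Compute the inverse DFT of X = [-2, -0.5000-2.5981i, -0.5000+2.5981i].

x[n] = (1/3) Σ(k=0 to 2) X[k] · e^(2πikn/3)

Computing each x[n]:
x[0] = -1
x[1] = 1
x[2] = -2

x = [-1, 1, -2]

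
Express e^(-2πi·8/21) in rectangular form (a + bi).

ω_21^8 = e^(-2πi·8/21)
= cos(-2π·8/21) + i·sin(-2π·8/21)
= cos(-16π/21) + i·sin(-16π/21)

ω_21^8 = cos(-16π/21) + i·sin(-16π/21) = -0.7331-0.6802i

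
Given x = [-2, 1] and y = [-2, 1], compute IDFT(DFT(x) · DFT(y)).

(x ⊛ y)[n] = Σ(m=0 to 1) x[m] · y[(n-m) mod 2]

Computing each output sample:
(x ⊛ y)[0] = 5
(x ⊛ y)[1] = -4

x ⊛ y = [5, -4]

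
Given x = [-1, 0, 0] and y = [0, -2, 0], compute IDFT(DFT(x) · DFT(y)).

(x ⊛ y)[n] = Σ(m=0 to 2) x[m] · y[(n-m) mod 3]

Computing each output sample:
(x ⊛ y)[0] = 0
(x ⊛ y)[1] = 2
(x ⊛ y)[2] = 0

x ⊛ y = [0, 2, 0]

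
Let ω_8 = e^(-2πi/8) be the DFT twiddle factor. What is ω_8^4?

ω_8^4 = e^(-2πi·4/8)
= cos(-2π·4/8) + i·sin(-2π·4/8)
= cos(-8π/8) + i·sin(-8π/8)

ω_8^4 = cos(-8π/8) + i·sin(-8π/8) = -1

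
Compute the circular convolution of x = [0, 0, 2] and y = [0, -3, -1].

(x ⊛ y)[n] = Σ(m=0 to 2) x[m] · y[(n-m) mod 3]

Computing each output sample:
(x ⊛ y)[0] = -6
(x ⊛ y)[1] = -2
(x ⊛ y)[2] = 0

x ⊛ y = [-6, -2, 0]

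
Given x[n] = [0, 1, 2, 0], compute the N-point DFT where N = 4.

X[k] = Σ(n=0 to 3) x[n] · ω_4^(nk)
where ω_4 = e^(-2πi/4)

Computing each X[k]:
X[0] = 3
X[1] = -2-1i
X[2] = 1
X[3] = -2+1i

X = [3, -2-1i, 1, -2+1i]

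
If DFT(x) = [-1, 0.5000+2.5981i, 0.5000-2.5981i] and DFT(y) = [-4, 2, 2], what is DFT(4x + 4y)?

By linearity: DFT(4x + 4y) = 4·DFT(x) + 4·DFT(y)
= 4·[-1, 0.5000+2.5981i, 0.5000-2.5981i] + 4·[-4, 2, 2]

Computing element-wise:
Z[0] = 4·(-1) + 4·(-4) = -20
Z[1] = 4·(0.5000+2.5981i) + 4·(2) = 10.0000+10.3924i
Z[2] = 4·(0.5000-2.5981i) + 4·(2) = 10.0000-10.3924i

DFT(4x + 4y) = 4·X + 4·Y = [-20, 10.0000+10.3924i, 10.0000-10.3924i]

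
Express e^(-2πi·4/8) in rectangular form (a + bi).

ω_8^4 = e^(-2πi·4/8)
= cos(-2π·4/8) + i·sin(-2π·4/8)
= cos(-8π/8) + i·sin(-8π/8)

ω_8^4 = cos(-8π/8) + i·sin(-8π/8) = -1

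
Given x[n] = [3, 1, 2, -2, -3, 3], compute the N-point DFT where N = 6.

X[k] = Σ(n=0 to 5) x[n] · ω_6^(nk)
where ω_6 = e^(-2πi/6)

Computing each X[k]:
X[0] = 4
X[1] = 7.5000-2.5981i
X[2] = -0.5000+6.0622i
X[3] = 0
X[4] = -0.5000-6.0622i
X[5] = 7.5000+2.5981i

X = [4, 7.5000-2.5981i, -0.5000+6.0622i, 0, -0.5000-6.0622i, 7.5000+2.5981i]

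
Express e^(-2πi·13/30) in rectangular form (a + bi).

ω_30^13 = e^(-2πi·13/30)
= cos(-2π·13/30) + i·sin(-2π·13/30)
= cos(-26π/30) + i·sin(-26π/30)

ω_30^13 = cos(-26π/30) + i·sin(-26π/30) = -0.9135-0.4067i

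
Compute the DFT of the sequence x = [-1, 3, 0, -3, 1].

X[k] = Σ(n=0 to 4) x[n] · ω_5^(nk)
where ω_5 = e^(-2πi/5)

Computing each X[k]:
X[0] = 0
X[1] = 2.6631-3.6655i
X[2] = -5.1631+1.6776i
X[3] = -5.1631-1.6776i
X[4] = 2.6631+3.6655i

X = [0, 2.6631-3.6655i, -5.1631+1.6776i, -5.1631-1.6776i, 2.6631+3.6655i]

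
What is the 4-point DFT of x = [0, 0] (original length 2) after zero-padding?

Original 2-point DFT: [0, 0]
Zero-padded 4-point DFT provides frequency interpolation.

DFT_4([x, 0, ...]) = [0, 0, 0, 0]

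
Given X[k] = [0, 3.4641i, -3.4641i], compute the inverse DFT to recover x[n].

x[n] = (1/3) Σ(k=0 to 2) X[k] · e^(2πikn/3)

Computing each x[n]:
x[0] = 0
x[1] = -2
x[2] = 2

x = [0, -2, 2]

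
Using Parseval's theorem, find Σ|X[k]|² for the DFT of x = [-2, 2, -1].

Parseval: Σ|x[n]|² = (1/N)Σ|X[k]|², so Σ|X[k]|² = N·Σ|x[n]|² = 3·9.0000

Σ|X[k]|² = N·Σ|x[n]|² = 3·9.0000 = 27.0000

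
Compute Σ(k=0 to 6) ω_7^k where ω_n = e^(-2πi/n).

Sum of all nth roots of unity equals 0 for n > 1 (geometric series with r ≠ 1).

0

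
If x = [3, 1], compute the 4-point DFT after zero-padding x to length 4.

Original 2-point DFT: [4, 2]
Zero-padded 4-point DFT provides frequency interpolation.

DFT_4([x, 0, ...]) = [4, 3-1i, 2, 3+1i]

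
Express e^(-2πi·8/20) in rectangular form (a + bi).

ω_20^8 = e^(-2πi·8/20)
= cos(-2π·8/20) + i·sin(-2π·8/20)
= cos(-16π/20) + i·sin(-16π/20)

ω_20^8 = cos(-16π/20) + i·sin(-16π/20) = -0.8090-0.5878i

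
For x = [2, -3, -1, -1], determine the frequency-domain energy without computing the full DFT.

Parseval: Σ|x[n]|² = (1/N)Σ|X[k]|², so Σ|X[k]|² = N·Σ|x[n]|² = 4·15.0000

Σ|X[k]|² = N·Σ|x[n]|² = 4·15.0000 = 60.0000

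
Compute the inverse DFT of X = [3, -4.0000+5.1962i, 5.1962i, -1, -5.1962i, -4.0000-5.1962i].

x[n] = (1/6) Σ(k=0 to 5) X[k] · e^(2πikn/6)

Computing each x[n]:
x[0] = -1
x[1] = -3
x[2] = 1
x[3] = 2
x[4] = 1
x[5] = 3

x = [-1, -3, 1, 2, 1, 3]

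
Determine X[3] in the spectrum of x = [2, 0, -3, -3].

X[3] = Σ(n=0 to 3) x[n] · ω_4^(3n) where ω_4 = e^(-2πi/4)
= (2)·ω_4^0 + (0)·ω_4^3 + (-3)·ω_4^6 + (-3)·ω_4^9

X[3] = 5+3i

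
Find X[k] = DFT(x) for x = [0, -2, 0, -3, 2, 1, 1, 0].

X[k] = Σ(n=0 to 7) x[n] · ω_8^(nk)
where ω_8 = e^(-2πi/8)

Computing each X[k]:
X[0] = -1
X[1] = -2.0000+5.2426i
X[2] = 1-2i
X[3] = -2.0000+3.2426i
X[4] = 7
X[5] = -2.0000-3.2426i
X[6] = 1+2i
X[7] = -2.0000-5.2426i

X = [-1, -2.0000+5.2426i, 1-2i, -2.0000+3.2426i, 7, -2.0000-3.2426i, 1+2i, -2.0000-5.2426i]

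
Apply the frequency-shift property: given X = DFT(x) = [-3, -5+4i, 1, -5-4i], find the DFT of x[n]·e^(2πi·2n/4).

Modulation property: DFT(ω_4^(-2n)·x[n]) = X[(k-2) mod 4], so circularly shift X by 2 positions.

X[k-2] = [1, -5-4i, -3, -5+4i]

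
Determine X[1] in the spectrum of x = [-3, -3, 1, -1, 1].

X[1] = Σ(n=0 to 4) x[n] · ω_5^(1n) where ω_5 = e^(-2πi/5)
= (-3)·ω_5^0 + (-3)·ω_5^1 + (1)·ω_5^2 + (-1)·ω_5^3 + (1)·ω_5^4

X[1] = -3.6180+2.6287i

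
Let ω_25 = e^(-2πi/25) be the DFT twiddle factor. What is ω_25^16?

ω_25^16 = e^(-2πi·16/25)
= cos(-2π·16/25) + i·sin(-2π·16/25)
= cos(-32π/25) + i·sin(-32π/25)

ω_25^16 = cos(-32π/25) + i·sin(-32π/25) = -0.6374+0.7705i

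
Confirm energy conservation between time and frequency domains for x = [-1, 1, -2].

Time domain:
Σ|x[n]|² = |-1|² + |1|² + |-2|² = 6.0000

Frequency domain:
(1/3)Σ|X[k]|² = (1/3)(|-2|² + |-0.5000-2.5981i|² + |-0.5000+2.5981i|²) = (1/3)·18.0000 = 6.0000

Both sides agree, confirming Parseval's theorem.

Σ|x[n]|² = (1/N)Σ|X[k]|² = 6.0000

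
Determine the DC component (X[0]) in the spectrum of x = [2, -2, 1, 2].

X[0] = Σ(n=0 to 3) x[n] · ω_4^0 = Σ x[n]
= (2) + (-2) + (1) + (2)

X[0] = 3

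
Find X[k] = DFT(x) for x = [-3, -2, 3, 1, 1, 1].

X[k] = Σ(n=0 to 5) x[n] · ω_6^(nk)
where ω_6 = e^(-2πi/6)

Computing each X[k]:
X[0] = 1
X[1] = -6.5000+0.8660i
X[2] = -3.5000+4.3301i
X[3] = 1
X[4] = -3.5000-4.3301i
X[5] = -6.5000-0.8660i

X = [1, -6.5000+0.8660i, -3.5000+4.3301i, 1, -3.5000-4.3301i, -6.5000-0.8660i]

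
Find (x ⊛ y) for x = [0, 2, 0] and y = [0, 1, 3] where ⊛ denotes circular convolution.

(x ⊛ y)[n] = Σ(m=0 to 2) x[m] · y[(n-m) mod 3]

Computing each output sample:
(x ⊛ y)[0] = 6
(x ⊛ y)[1] = 0
(x ⊛ y)[2] = 2

x ⊛ y = [6, 0, 2]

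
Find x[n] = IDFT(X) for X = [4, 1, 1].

x[n] = (1/3) Σ(k=0 to 2) X[k] · e^(2πikn/3)

Computing each x[n]:
x[0] = 2
x[1] = 1
x[2] = 1

x = [2, 1, 1]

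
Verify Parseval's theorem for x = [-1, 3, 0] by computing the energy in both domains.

Time domain:
Σ|x[n]|² = |-1|² + |3|² + |0|² = 10.0000

Frequency domain:
(1/3)Σ|X[k]|² = (1/3)(|2|² + |-2.5000-2.5981i|² + |-2.5000+2.5981i|²) = (1/3)·30.0000 = 10.0000

Both sides agree, confirming Parseval's theorem.

Σ|x[n]|² = (1/N)Σ|X[k]|² = 10.0000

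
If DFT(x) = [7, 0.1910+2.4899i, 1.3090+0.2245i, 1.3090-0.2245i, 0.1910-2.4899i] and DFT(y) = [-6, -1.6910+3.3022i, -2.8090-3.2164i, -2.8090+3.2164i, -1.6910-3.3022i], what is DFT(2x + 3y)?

By linearity: DFT(2x + 3y) = 2·DFT(x) + 3·DFT(y)
= 2·[7, 0.1910+2.4899i, 1.3090+0.2245i, 1.3090-0.2245i, 0.1910-2.4899i] + 3·[-6, -1.6910+3.3022i, -2.8090-3.2164i, -2.8090+3.2164i, -1.6910-3.3022i]

Computing element-wise:
Z[0] = 2·(7) + 3·(-6) = -4
Z[1] = 2·(0.1910+2.4899i) + 3·(-1.6910+3.3022i) = -4.6910+14.8864i
Z[2] = 2·(1.3090+0.2245i) + 3·(-2.8090-3.2164i) = -5.8090-9.2002i
Z[3] = 2·(1.3090-0.2245i) + 3·(-2.8090+3.2164i) = -5.8090+9.2002i
Z[4] = 2·(0.1910-2.4899i) + 3·(-1.6910-3.3022i) = -4.6910-14.8864i

DFT(2x + 3y) = 2·X + 3·Y = [-4, -4.6910+14.8864i, -5.8090-9.2002i, -5.8090+9.2002i, -4.6910-14.8864i]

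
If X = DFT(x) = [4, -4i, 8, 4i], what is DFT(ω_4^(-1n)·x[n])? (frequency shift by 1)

Modulation property: DFT(ω_4^(-1n)·x[n]) = X[(k-1) mod 4], so circularly shift X by 1 positions.

X[k-1] = [4i, 4, -4i, 8]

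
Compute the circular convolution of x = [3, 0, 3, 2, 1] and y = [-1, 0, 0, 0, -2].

(x ⊛ y)[n] = Σ(m=0 to 4) x[m] · y[(n-m) mod 5]

Computing each output sample:
(x ⊛ y)[0] = -3
(x ⊛ y)[1] = -6
(x ⊛ y)[2] = -7
(x ⊛ y)[3] = -4
(x ⊛ y)[4] = -7

x ⊛ y = [-3, -6, -7, -4, -7]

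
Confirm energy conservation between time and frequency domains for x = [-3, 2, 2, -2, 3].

Time domain:
Σ|x[n]|² = |-3|² + |2|² + |2|² + |-2|² + |3|² = 30.0000

Frequency domain:
(1/5)Σ|X[k]|² = (1/5)(|2|² + |-1.4549-1.4001i|² + |-7.0451+4.3920i|² + |-7.0451-4.3920i|² + |-1.4549+1.4001i|²) = (1/5)·150.0000 = 30.0000

Both sides agree, confirming Parseval's theorem.

Σ|x[n]|² = (1/N)Σ|X[k]|² = 30.0000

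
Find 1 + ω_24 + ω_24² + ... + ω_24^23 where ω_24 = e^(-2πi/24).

Sum of all nth roots of unity equals 0 for n > 1 (geometric series with r ≠ 1).

0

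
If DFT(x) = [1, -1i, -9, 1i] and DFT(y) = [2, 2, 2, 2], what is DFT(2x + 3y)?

By linearity: DFT(2x + 3y) = 2·DFT(x) + 3·DFT(y)
= 2·[1, -1i, -9, 1i] + 3·[2, 2, 2, 2]

Computing element-wise:
Z[0] = 2·(1) + 3·(2) = 8
Z[1] = 2·(-1i) + 3·(2) = 6-2i
Z[2] = 2·(-9) + 3·(2) = -12
Z[3] = 2·(1i) + 3·(2) = 6+2i

DFT(2x + 3y) = 2·X + 3·Y = [8, 6-2i, -12, 6+2i]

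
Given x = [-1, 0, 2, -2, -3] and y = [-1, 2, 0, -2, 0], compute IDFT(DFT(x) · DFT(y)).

(x ⊛ y)[n] = Σ(m=0 to 4) x[m] · y[(n-m) mod 5]

Computing each output sample:
(x ⊛ y)[0] = -9
(x ⊛ y)[1] = 2
(x ⊛ y)[2] = 4
(x ⊛ y)[3] = 8
(x ⊛ y)[4] = -1

x ⊛ y = [-9, 2, 4, 8, -1]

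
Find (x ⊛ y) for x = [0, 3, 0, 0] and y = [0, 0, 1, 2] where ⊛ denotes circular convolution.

(x ⊛ y)[n] = Σ(m=0 to 3) x[m] · y[(n-m) mod 4]

Computing each output sample:
(x ⊛ y)[0] = 6
(x ⊛ y)[1] = 0
(x ⊛ y)[2] = 0
(x ⊛ y)[3] = 3

x ⊛ y = [6, 0, 0, 3]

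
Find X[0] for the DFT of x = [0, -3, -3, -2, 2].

X[0] = Σ(n=0 to 4) x[n] · ω_5^0 = Σ x[n]
= (0) + (-3) + (-3) + (-2) + (2)

X[0] = -6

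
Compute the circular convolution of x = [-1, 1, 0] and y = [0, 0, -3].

(x ⊛ y)[n] = Σ(m=0 to 2) x[m] · y[(n-m) mod 3]

Computing each output sample:
(x ⊛ y)[0] = -3
(x ⊛ y)[1] = 0
(x ⊛ y)[2] = 3

x ⊛ y = [-3, 0, 3]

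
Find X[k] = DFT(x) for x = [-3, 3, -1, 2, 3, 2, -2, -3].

X[k] = Σ(n=0 to 7) x[n] · ω_8^(nk)
where ω_8 = e^(-2πi/8)

Computing each X[k]:
X[0] = 1
X[1] = -8.8284-5.2426i
X[2] = 3-6i
X[3] = -3.1716-3.2426i
X[4] = -7
X[5] = -3.1716+3.2426i
X[6] = 3+6i
X[7] = -8.8284+5.2426i

X = [1, -8.8284-5.2426i, 3-6i, -3.1716-3.2426i, -7, -3.1716+3.2426i, 3+6i, -8.8284+5.2426i]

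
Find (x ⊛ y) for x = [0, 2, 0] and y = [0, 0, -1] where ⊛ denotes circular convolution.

(x ⊛ y)[n] = Σ(m=0 to 2) x[m] · y[(n-m) mod 3]

Computing each output sample:
(x ⊛ y)[0] = -2
(x ⊛ y)[1] = 0
(x ⊛ y)[2] = 0

x ⊛ y = [-2, 0, 0]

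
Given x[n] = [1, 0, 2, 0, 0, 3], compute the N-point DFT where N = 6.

X[k] = Σ(n=0 to 5) x[n] · ω_6^(nk)
where ω_6 = e^(-2πi/6)

Computing each X[k]:
X[0] = 6
X[1] = 1.5000+0.8660i
X[2] = -1.5000+4.3301i
X[3] = 0
X[4] = -1.5000-4.3301i
X[5] = 1.5000-0.8660i

X = [6, 1.5000+0.8660i, -1.5000+4.3301i, 0, -1.5000-4.3301i, 1.5000-0.8660i]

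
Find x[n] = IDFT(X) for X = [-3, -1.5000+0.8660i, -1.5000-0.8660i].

x[n] = (1/3) Σ(k=0 to 2) X[k] · e^(2πikn/3)

Computing each x[n]:
x[0] = -2
x[1] = -1
x[2] = 0

x = [-2, -1, 0]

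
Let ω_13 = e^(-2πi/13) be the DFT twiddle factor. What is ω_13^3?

ω_13^3 = e^(-2πi·3/13)
= cos(-2π·3/13) + i·sin(-2π·3/13)
= cos(-6π/13) + i·sin(-6π/13)

ω_13^3 = cos(-6π/13) + i·sin(-6π/13) = 0.1205-0.9927i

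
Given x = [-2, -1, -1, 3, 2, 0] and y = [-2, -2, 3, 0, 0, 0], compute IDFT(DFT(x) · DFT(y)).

(x ⊛ y)[n] = Σ(m=0 to 5) x[m] · y[(n-m) mod 6]

Computing each output sample:
(x ⊛ y)[0] = 10
(x ⊛ y)[1] = 6
(x ⊛ y)[2] = -2
(x ⊛ y)[3] = -7
(x ⊛ y)[4] = -13
(x ⊛ y)[5] = 5

x ⊛ y = [10, 6, -2, -7, -13, 5]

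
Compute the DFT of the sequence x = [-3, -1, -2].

X[k] = Σ(n=0 to 2) x[n] · ω_3^(nk)
where ω_3 = e^(-2πi/3)

Computing each X[k]:
X[0] = -6
X[1] = -1.5000-0.8660i
X[2] = -1.5000+0.8660i

X = [-6, -1.5000-0.8660i, -1.5000+0.8660i]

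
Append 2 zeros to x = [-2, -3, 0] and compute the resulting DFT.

Original 3-point DFT: [-5, -0.5000+2.5981i, -0.5000-2.5981i]
Zero-padded 5-point DFT provides frequency interpolation.

DFT_5([x, 0, ...]) = [-5, -2.9271+2.8532i, 0.4271+1.7634i, 0.4271-1.7634i, -2.9271-2.8532i]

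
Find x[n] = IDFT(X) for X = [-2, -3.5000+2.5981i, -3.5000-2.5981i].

x[n] = (1/3) Σ(k=0 to 2) X[k] · e^(2πikn/3)

Computing each x[n]:
x[0] = -3
x[1] = -1
x[2] = 2

x = [-3, -1, 2]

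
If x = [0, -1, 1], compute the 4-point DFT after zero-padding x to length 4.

Original 3-point DFT: [0, 1.7321i, -1.7321i]
Zero-padded 4-point DFT provides frequency interpolation.

DFT_4([x, 0, ...]) = [0, -1+1i, 2, -1-1i]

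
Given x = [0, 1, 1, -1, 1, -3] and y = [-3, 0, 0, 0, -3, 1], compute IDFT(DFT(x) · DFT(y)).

(x ⊛ y)[n] = Σ(m=0 to 5) x[m] · y[(n-m) mod 6]

Computing each output sample:
(x ⊛ y)[0] = -2
(x ⊛ y)[1] = 1
(x ⊛ y)[2] = -7
(x ⊛ y)[3] = 13
(x ⊛ y)[4] = -6
(x ⊛ y)[5] = 6

x ⊛ y = [-2, 1, -7, 13, -6, 6]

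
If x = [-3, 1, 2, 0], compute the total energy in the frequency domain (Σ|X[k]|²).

Parseval: Σ|x[n]|² = (1/N)Σ|X[k]|², so Σ|X[k]|² = N·Σ|x[n]|² = 4·14.0000

Σ|X[k]|² = N·Σ|x[n]|² = 4·14.0000 = 56.0000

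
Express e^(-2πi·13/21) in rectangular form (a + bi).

ω_21^13 = e^(-2πi·13/21)
= cos(-2π·13/21) + i·sin(-2π·13/21)
= cos(-26π/21) + i·sin(-26π/21)

ω_21^13 = cos(-26π/21) + i·sin(-26π/21) = -0.7331+0.6802i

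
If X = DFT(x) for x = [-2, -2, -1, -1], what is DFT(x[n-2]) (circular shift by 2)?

Time shift by 2: X_shifted[k] = ω_4^(2k) · X[k]
Shifted x = [-1, -1, -2, -2]

DFT(x[n-2]) = [-6, 1-1i, 0, 1+1i]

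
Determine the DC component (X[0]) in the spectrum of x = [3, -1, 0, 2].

X[0] = Σ(n=0 to 3) x[n] · ω_4^0 = Σ x[n]
= (3) + (-1) + (0) + (2)

X[0] = 4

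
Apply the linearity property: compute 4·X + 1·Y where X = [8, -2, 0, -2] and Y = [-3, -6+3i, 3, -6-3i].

By linearity: DFT(4x + 1y) = 4·DFT(x) + 1·DFT(y)
= 4·[8, -2, 0, -2] + 1·[-3, -6+3i, 3, -6-3i]

Computing element-wise:
Z[0] = 4·(8) + 1·(-3) = 29
Z[1] = 4·(-2) + 1·(-6+3i) = -14+3i
Z[2] = 4·(0) + 1·(3) = 3
Z[3] = 4·(-2) + 1·(-6-3i) = -14-3i

DFT(4x + 1y) = 4·X + 1·Y = [29, -14+3i, 3, -14-3i]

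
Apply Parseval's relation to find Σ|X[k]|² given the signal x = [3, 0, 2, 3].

Parseval: Σ|x[n]|² = (1/N)Σ|X[k]|², so Σ|X[k]|² = N·Σ|x[n]|² = 4·22.0000

Σ|X[k]|² = N·Σ|x[n]|² = 4·22.0000 = 88.0000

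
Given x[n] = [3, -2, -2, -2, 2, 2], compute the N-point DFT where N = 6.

X[k] = Σ(n=0 to 5) x[n] · ω_6^(nk)
where ω_6 = e^(-2πi/6)

Computing each X[k]:
X[0] = 1
X[1] = 5.0000+6.9282i
X[2] = 1
X[3] = 5
X[4] = 1
X[5] = 5.0000-6.9282i

X = [1, 5.0000+6.9282i, 1, 5, 1, 5.0000-6.9282i]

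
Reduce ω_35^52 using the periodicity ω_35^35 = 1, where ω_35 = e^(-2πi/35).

Since ω_35^35 = 1, powers reduce modulo 35.
52 mod 35 = 17
So ω_35^52 = ω_35^17 = e^(-2πi·17/35)

ω_35^52 = ω_35^17 = -0.9960-0.0896i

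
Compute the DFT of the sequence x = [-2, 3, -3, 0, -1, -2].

X[k] = Σ(n=0 to 5) x[n] · ω_6^(nk)
where ω_6 = e^(-2πi/6)

Computing each X[k]:
X[0] = -5
X[1] = 0.5000-2.5981i
X[2] = -0.5000-6.0622i
X[3] = -7
X[4] = -0.5000+6.0622i
X[5] = 0.5000+2.5981i

X = [-5, 0.5000-2.5981i, -0.5000-6.0622i, -7, -0.5000+6.0622i, 0.5000+2.5981i]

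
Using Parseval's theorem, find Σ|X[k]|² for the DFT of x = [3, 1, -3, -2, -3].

Parseval: Σ|x[n]|² = (1/N)Σ|X[k]|², so Σ|X[k]|² = N·Σ|x[n]|² = 5·32.0000

Σ|X[k]|² = N·Σ|x[n]|² = 5·32.0000 = 160.0000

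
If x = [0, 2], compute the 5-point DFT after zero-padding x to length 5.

Original 2-point DFT: [2, -2]
Zero-padded 5-point DFT provides frequency interpolation.

DFT_5([x, 0, ...]) = [2, 0.6180-1.9021i, -1.6180-1.1756i, -1.6180+1.1756i, 0.6180+1.9021i]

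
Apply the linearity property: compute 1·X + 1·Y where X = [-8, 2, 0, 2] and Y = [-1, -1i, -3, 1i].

By linearity: DFT(1x + 1y) = 1·DFT(x) + 1·DFT(y)
= 1·[-8, 2, 0, 2] + 1·[-1, -1i, -3, 1i]

Computing element-wise:
Z[0] = 1·(-8) + 1·(-1) = -9
Z[1] = 1·(2) + 1·(-1i) = 2-1i
Z[2] = 1·(0) + 1·(-3) = -3
Z[3] = 1·(2) + 1·(1i) = 2+1i

DFT(1x + 1y) = 1·X + 1·Y = [-9, 2-1i, -3, 2+1i]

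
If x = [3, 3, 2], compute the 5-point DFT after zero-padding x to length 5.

Original 3-point DFT: [8, 0.5000-0.8660i, 0.5000+0.8660i]
Zero-padded 5-point DFT provides frequency interpolation.

DFT_5([x, 0, ...]) = [8, 2.3090-4.0287i, 1.1910+0.1388i, 1.1910-0.1388i, 2.3090+4.0287i]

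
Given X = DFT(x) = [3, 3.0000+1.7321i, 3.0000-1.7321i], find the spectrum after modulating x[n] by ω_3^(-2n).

Modulation property: DFT(ω_3^(-2n)·x[n]) = X[(k-2) mod 3], so circularly shift X by 2 positions.

X[k-2] = [3.0000+1.7321i, 3.0000-1.7321i, 3]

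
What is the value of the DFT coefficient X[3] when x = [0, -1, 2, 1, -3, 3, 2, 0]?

X[3] = Σ(n=0 to 7) x[n] · ω_8^(3n) where ω_8 = e^(-2πi/8)
= (0)·ω_8^0 + (-1)·ω_8^3 + (2)·ω_8^6 + (1)·ω_8^9 + (-3)·ω_8^12 + (3)·ω_8^15 + (2)·ω_8^18 + (0)·ω_8^21

X[3] = 6.5355+2.1213i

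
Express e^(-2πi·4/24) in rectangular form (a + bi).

ω_24^4 = e^(-2πi·4/24)
= cos(-2π·4/24) + i·sin(-2π·4/24)
= cos(-8π/24) + i·sin(-8π/24)

ω_24^4 = cos(-8π/24) + i·sin(-8π/24) = 0.5000-0.8660i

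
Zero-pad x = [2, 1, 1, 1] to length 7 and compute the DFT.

Original 4-point DFT: [5, 1, 1, 1]
Zero-padded 7-point DFT provides frequency interpolation.

DFT_7([x, 0, ...]) = [5, 1.5000-2.1906i, 1.5000+0.2408i, 1.5000-0.6270i, 1.5000+0.6270i, 1.5000-0.2408i, 1.5000+2.1906i]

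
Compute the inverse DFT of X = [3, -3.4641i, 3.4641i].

x[n] = (1/3) Σ(k=0 to 2) X[k] · e^(2πikn/3)

Computing each x[n]:
x[0] = 1
x[1] = 3
x[2] = -1

x = [1, 3, -1]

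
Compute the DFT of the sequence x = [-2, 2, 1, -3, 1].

X[k] = Σ(n=0 to 4) x[n] · ω_5^(nk)
where ω_5 = e^(-2πi/5)

Computing each X[k]:
X[0] = -1
X[1] = 0.5451-3.3022i
X[2] = -5.0451+3.2164i
X[3] = -5.0451-3.2164i
X[4] = 0.5451+3.3022i

X = [-1, 0.5451-3.3022i, -5.0451+3.2164i, -5.0451-3.2164i, 0.5451+3.3022i]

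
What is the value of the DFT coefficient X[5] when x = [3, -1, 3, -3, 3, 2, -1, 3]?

X[5] = Σ(n=0 to 7) x[n] · ω_8^(5n) where ω_8 = e^(-2πi/8)
= (3)·ω_8^0 + (-1)·ω_8^5 + (3)·ω_8^10 + (-3)·ω_8^15 + (3)·ω_8^20 + (2)·ω_8^25 + (-1)·ω_8^30 + (3)·ω_8^35

X[5] = -2.1213-10.3640i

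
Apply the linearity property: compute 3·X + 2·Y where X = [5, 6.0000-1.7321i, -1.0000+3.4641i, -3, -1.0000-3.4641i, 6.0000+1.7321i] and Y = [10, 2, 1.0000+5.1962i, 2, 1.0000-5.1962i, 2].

By linearity: DFT(3x + 2y) = 3·DFT(x) + 2·DFT(y)
= 3·[5, 6.0000-1.7321i, -1.0000+3.4641i, -3, -1.0000-3.4641i, 6.0000+1.7321i] + 2·[10, 2, 1.0000+5.1962i, 2, 1.0000-5.1962i, 2]

Computing element-wise:
Z[0] = 3·(5) + 2·(10) = 35
Z[1] = 3·(6.0000-1.7321i) + 2·(2) = 22.0000-5.1963i
Z[2] = 3·(-1.0000+3.4641i) + 2·(1.0000+5.1962i) = -1.0000+20.7847i
Z[3] = 3·(-3) + 2·(2) = -5
Z[4] = 3·(-1.0000-3.4641i) + 2·(1.0000-5.1962i) = -1.0000-20.7847i
Z[5] = 3·(6.0000+1.7321i) + 2·(2) = 22.0000+5.1963i

DFT(3x + 2y) = 3·X + 2·Y = [35, 22.0000-5.1963i, -1.0000+20.7847i, -5, -1.0000-20.7847i, 22.0000+5.1963i]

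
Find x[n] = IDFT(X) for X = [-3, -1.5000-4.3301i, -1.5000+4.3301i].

x[n] = (1/3) Σ(k=0 to 2) X[k] · e^(2πikn/3)

Computing each x[n]:
x[0] = -2
x[1] = 2
x[2] = -3

x = [-2, 2, -3]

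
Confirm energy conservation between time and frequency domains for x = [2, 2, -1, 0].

Time domain:
Σ|x[n]|² = |2|² + |2|² + |-1|² + |0|² = 9.0000

Frequency domain:
(1/4)Σ|X[k]|² = (1/4)(|3|² + |3-2i|² + |-1|² + |3+2i|²) = (1/4)·36.0000 = 9.0000

Both sides agree, confirming Parseval's theorem.

Σ|x[n]|² = (1/N)Σ|X[k]|² = 9.0000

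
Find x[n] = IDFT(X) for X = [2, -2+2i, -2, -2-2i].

x[n] = (1/4) Σ(k=0 to 3) X[k] · e^(2πikn/4)

Computing each x[n]:
x[0] = -1
x[1] = 0
x[2] = 1
x[3] = 2

x = [-1, 0, 1, 2]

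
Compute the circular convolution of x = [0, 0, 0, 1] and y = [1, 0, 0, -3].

(x ⊛ y)[n] = Σ(m=0 to 3) x[m] · y[(n-m) mod 4]

Computing each output sample:
(x ⊛ y)[0] = 0
(x ⊛ y)[1] = 0
(x ⊛ y)[2] = -3
(x ⊛ y)[3] = 1

x ⊛ y = [0, 0, -3, 1]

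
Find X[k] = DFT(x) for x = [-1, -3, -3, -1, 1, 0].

X[k] = Σ(n=0 to 5) x[n] · ω_6^(nk)
where ω_6 = e^(-2πi/6)

Computing each X[k]:
X[0] = -7
X[1] = -0.5000+6.0622i
X[2] = 0.5000-0.8660i
X[3] = 1
X[4] = 0.5000+0.8660i
X[5] = -0.5000-6.0622i

X = [-7, -0.5000+6.0622i, 0.5000-0.8660i, 1, 0.5000+0.8660i, -0.5000-6.0622i]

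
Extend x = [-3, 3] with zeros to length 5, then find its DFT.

Original 2-point DFT: [0, -6]
Zero-padded 5-point DFT provides frequency interpolation.

DFT_5([x, 0, ...]) = [0, -2.0729-2.8532i, -5.4271-1.7634i, -5.4271+1.7634i, -2.0729+2.8532i]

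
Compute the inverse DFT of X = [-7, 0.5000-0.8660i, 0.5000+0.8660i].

x[n] = (1/3) Σ(k=0 to 2) X[k] · e^(2πikn/3)

Computing each x[n]:
x[0] = -2
x[1] = -2
x[2] = -3

x = [-2, -2, -3]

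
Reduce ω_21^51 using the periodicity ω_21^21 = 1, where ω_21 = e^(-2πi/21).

Since ω_21^21 = 1, powers reduce modulo 21.
51 mod 21 = 9
So ω_21^51 = ω_21^9 = e^(-2πi·9/21)

ω_21^51 = ω_21^9 = -0.9010-0.4339i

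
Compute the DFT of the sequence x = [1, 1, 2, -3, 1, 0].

X[k] = Σ(n=0 to 5) x[n] · ω_6^(nk)
where ω_6 = e^(-2πi/6)

Computing each X[k]:
X[0] = 2
X[1] = 3.0000-1.7321i
X[2] = -4
X[3] = 6
X[4] = -4
X[5] = 3.0000+1.7321i

X = [2, 3.0000-1.7321i, -4, 6, -4, 3.0000+1.7321i]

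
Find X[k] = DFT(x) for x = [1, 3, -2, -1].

X[k] = Σ(n=0 to 3) x[n] · ω_4^(nk)
where ω_4 = e^(-2πi/4)

Computing each X[k]:
X[0] = 1
X[1] = 3-4i
X[2] = -3
X[3] = 3+4i

X = [1, 3-4i, -3, 3+4i]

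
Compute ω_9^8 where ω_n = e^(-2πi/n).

ω_9^8 = e^(-2πi·8/9)
= cos(-2π·8/9) + i·sin(-2π·8/9)
= cos(-16π/9) + i·sin(-16π/9)

ω_9^8 = cos(-16π/9) + i·sin(-16π/9) = 0.7660+0.6428i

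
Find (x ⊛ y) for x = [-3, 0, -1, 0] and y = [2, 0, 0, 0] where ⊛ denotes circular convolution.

(x ⊛ y)[n] = Σ(m=0 to 3) x[m] · y[(n-m) mod 4]

Computing each output sample:
(x ⊛ y)[0] = -6
(x ⊛ y)[1] = 0
(x ⊛ y)[2] = -2
(x ⊛ y)[3] = 0

x ⊛ y = [-6, 0, -2, 0]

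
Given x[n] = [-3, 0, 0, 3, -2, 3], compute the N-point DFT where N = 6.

X[k] = Σ(n=0 to 5) x[n] · ω_6^(nk)
where ω_6 = e^(-2πi/6)

Computing each X[k]:
X[0] = 1
X[1] = -3.5000+0.8660i
X[2] = -0.5000+4.3301i
X[3] = -11
X[4] = -0.5000-4.3301i
X[5] = -3.5000-0.8660i

X = [1, -3.5000+0.8660i, -0.5000+4.3301i, -11, -0.5000-4.3301i, -3.5000-0.8660i]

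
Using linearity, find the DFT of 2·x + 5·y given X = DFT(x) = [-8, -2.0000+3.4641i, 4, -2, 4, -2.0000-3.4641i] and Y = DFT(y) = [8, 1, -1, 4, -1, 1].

By linearity: DFT(2x + 5y) = 2·DFT(x) + 5·DFT(y)
= 2·[-8, -2.0000+3.4641i, 4, -2, 4, -2.0000-3.4641i] + 5·[8, 1, -1, 4, -1, 1]

Computing element-wise:
Z[0] = 2·(-8) + 5·(8) = 24
Z[1] = 2·(-2.0000+3.4641i) + 5·(1) = 1.0000+6.9282i
Z[2] = 2·(4) + 5·(-1) = 3
Z[3] = 2·(-2) + 5·(4) = 16
Z[4] = 2·(4) + 5·(-1) = 3
Z[5] = 2·(-2.0000-3.4641i) + 5·(1) = 1.0000-6.9282i

DFT(2x + 5y) = 2·X + 5·Y = [24, 1.0000+6.9282i, 3, 16, 3, 1.0000-6.9282i]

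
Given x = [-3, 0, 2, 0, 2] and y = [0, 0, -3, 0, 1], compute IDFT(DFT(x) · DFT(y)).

(x ⊛ y)[n] = Σ(m=0 to 4) x[m] · y[(n-m) mod 5]

Computing each output sample:
(x ⊛ y)[0] = 0
(x ⊛ y)[1] = -4
(x ⊛ y)[2] = 9
(x ⊛ y)[3] = 2
(x ⊛ y)[4] = -9

x ⊛ y = [0, -4, 9, 2, -9]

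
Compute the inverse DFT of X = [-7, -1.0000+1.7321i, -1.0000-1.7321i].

x[n] = (1/3) Σ(k=0 to 2) X[k] · e^(2πikn/3)

Computing each x[n]:
x[0] = -3
x[1] = -3
x[2] = -1

x = [-3, -3, -1]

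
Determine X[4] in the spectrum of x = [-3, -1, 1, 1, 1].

X[4] = Σ(n=0 to 4) x[n] · ω_5^(4n) where ω_5 = e^(-2πi/5)
= (-3)·ω_5^0 + (-1)·ω_5^4 + (1)·ω_5^8 + (1)·ω_5^12 + (1)·ω_5^16

X[4] = -4.6180-1.9021i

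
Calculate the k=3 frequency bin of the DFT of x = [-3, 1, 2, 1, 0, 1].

X[3] = Σ(n=0 to 5) x[n] · ω_6^(3n) where ω_6 = e^(-2πi/6)
= (-3)·ω_6^0 + (1)·ω_6^3 + (2)·ω_6^6 + (1)·ω_6^9 + (0)·ω_6^12 + (1)·ω_6^15

X[3] = -4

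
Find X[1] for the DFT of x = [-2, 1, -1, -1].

X[1] = Σ(n=0 to 3) x[n] · ω_4^(1n) where ω_4 = e^(-2πi/4)
= (-2)·ω_4^0 + (1)·ω_4^1 + (-1)·ω_4^2 + (-1)·ω_4^3

X[1] = -1-2i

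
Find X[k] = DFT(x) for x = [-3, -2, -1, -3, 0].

X[k] = Σ(n=0 to 4) x[n] · ω_5^(nk)
where ω_5 = e^(-2πi/5)

Computing each X[k]:
X[0] = -9
X[1] = -0.3820+0.7265i
X[2] = -2.6180+3.0777i
X[3] = -2.6180-3.0777i
X[4] = -0.3820-0.7265i

X = [-9, -0.3820+0.7265i, -2.6180+3.0777i, -2.6180-3.0777i, -0.3820-0.7265i]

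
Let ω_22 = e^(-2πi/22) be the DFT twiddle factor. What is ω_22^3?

ω_22^3 = e^(-2πi·3/22)
= cos(-2π·3/22) + i·sin(-2π·3/22)
= cos(-6π/22) + i·sin(-6π/22)

ω_22^3 = cos(-6π/22) + i·sin(-6π/22) = 0.6549-0.7557i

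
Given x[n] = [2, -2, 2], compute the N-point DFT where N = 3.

X[k] = Σ(n=0 to 2) x[n] · ω_3^(nk)
where ω_3 = e^(-2πi/3)

Computing each X[k]:
X[0] = 2
X[1] = 2.0000+3.4641i
X[2] = 2.0000-3.4641i

X = [2, 2.0000+3.4641i, 2.0000-3.4641i]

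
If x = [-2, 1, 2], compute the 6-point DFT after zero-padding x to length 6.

Original 3-point DFT: [1, -3.5000+0.8660i, -3.5000-0.8660i]
Zero-padded 6-point DFT provides frequency interpolation.

DFT_6([x, 0, ...]) = [1, -2.5000-2.5981i, -3.5000+0.8660i, -1, -3.5000-0.8660i, -2.5000+2.5981i]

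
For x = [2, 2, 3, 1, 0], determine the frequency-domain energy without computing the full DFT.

Parseval: Σ|x[n]|² = (1/N)Σ|X[k]|², so Σ|X[k]|² = N·Σ|x[n]|² = 5·18.0000

Σ|X[k]|² = N·Σ|x[n]|² = 5·18.0000 = 90.0000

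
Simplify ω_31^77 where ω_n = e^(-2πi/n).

Since ω_31^31 = 1, powers reduce modulo 31.
77 mod 31 = 15
So ω_31^77 = ω_31^15 = e^(-2πi·15/31)

ω_31^77 = ω_31^15 = -0.9949-0.1012i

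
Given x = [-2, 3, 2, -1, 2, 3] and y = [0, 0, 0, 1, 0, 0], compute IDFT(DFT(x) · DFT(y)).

(x ⊛ y)[n] = Σ(m=0 to 5) x[m] · y[(n-m) mod 6]

Computing each output sample:
(x ⊛ y)[0] = -1
(x ⊛ y)[1] = 2
(x ⊛ y)[2] = 3
(x ⊛ y)[3] = -2
(x ⊛ y)[4] = 3
(x ⊛ y)[5] = 2

x ⊛ y = [-1, 2, 3, -2, 3, 2]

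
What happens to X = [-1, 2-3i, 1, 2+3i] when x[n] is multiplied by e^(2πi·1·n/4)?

Modulation property: DFT(ω_4^(-1n)·x[n]) = X[(k-1) mod 4], so circularly shift X by 1 positions.

X[k-1] = [2+3i, -1, 2-3i, 1]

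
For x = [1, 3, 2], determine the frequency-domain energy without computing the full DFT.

Parseval: Σ|x[n]|² = (1/N)Σ|X[k]|², so Σ|X[k]|² = N·Σ|x[n]|² = 3·14.0000

Σ|X[k]|² = N·Σ|x[n]|² = 3·14.0000 = 42.0000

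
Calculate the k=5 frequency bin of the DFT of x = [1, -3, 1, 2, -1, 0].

X[5] = Σ(n=0 to 5) x[n] · ω_6^(5n) where ω_6 = e^(-2πi/6)
= (1)·ω_6^0 + (-3)·ω_6^5 + (1)·ω_6^10 + (2)·ω_6^15 + (-1)·ω_6^20 + (0)·ω_6^25

X[5] = -2.5000-0.8660i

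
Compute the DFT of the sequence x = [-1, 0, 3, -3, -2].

X[k] = Σ(n=0 to 4) x[n] · ω_5^(nk)
where ω_5 = e^(-2πi/5)

Computing each X[k]:
X[0] = -3
X[1] = -1.6180-5.4288i
X[2] = 0.6180+4.5308i
X[3] = 0.6180-4.5308i
X[4] = -1.6180+5.4288i

X = [-3, -1.6180-5.4288i, 0.6180+4.5308i, 0.6180-4.5308i, -1.6180+5.4288i]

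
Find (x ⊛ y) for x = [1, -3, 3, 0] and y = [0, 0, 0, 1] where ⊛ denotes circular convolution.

(x ⊛ y)[n] = Σ(m=0 to 3) x[m] · y[(n-m) mod 4]

Computing each output sample:
(x ⊛ y)[0] = -3
(x ⊛ y)[1] = 3
(x ⊛ y)[2] = 0
(x ⊛ y)[3] = 1

x ⊛ y = [-3, 3, 0, 1]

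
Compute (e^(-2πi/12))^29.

Since ω_12^12 = 1, powers reduce modulo 12.
29 mod 12 = 5
So ω_12^29 = ω_12^5 = e^(-2πi·5/12)

ω_12^29 = ω_12^5 = -0.8660-0.5000i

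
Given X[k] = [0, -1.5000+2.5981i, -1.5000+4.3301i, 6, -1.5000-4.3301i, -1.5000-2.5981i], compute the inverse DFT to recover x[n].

x[n] = (1/6) Σ(k=0 to 5) X[k] · e^(2πikn/6)

Computing each x[n]:
x[0] = 0
x[1] = -3
x[2] = 2
x[3] = -1
x[4] = 1
x[5] = 1

x = [0, -3, 2, -1, 1, 1]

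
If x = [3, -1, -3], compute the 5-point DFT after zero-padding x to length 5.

Original 3-point DFT: [-1, 5.0000-1.7321i, 5.0000+1.7321i]
Zero-padded 5-point DFT provides frequency interpolation.

DFT_5([x, 0, ...]) = [-1, 5.1180+2.7144i, 2.8820-2.2654i, 2.8820+2.2654i, 5.1180-2.7144i]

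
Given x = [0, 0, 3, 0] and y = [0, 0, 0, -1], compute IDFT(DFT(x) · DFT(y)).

(x ⊛ y)[n] = Σ(m=0 to 3) x[m] · y[(n-m) mod 4]

Computing each output sample:
(x ⊛ y)[0] = 0
(x ⊛ y)[1] = -3
(x ⊛ y)[2] = 0
(x ⊛ y)[3] = 0

x ⊛ y = [0, -3, 0, 0]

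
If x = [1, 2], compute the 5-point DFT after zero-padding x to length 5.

Original 2-point DFT: [3, -1]
Zero-padded 5-point DFT provides frequency interpolation.

DFT_5([x, 0, ...]) = [3, 1.6180-1.9021i, -0.6180-1.1756i, -0.6180+1.1756i, 1.6180+1.9021i]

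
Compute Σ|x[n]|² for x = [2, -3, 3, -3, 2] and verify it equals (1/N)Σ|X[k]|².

Time domain:
Σ|x[n]|² = |2|² + |-3|² + |3|² + |-3|² + |2|² = 35.0000

Frequency domain:
(1/5)Σ|X[k]|² = (1/5)(|1|² + |1.6910+1.2286i|² + |2.8090+8.6453i|² + |2.8090-8.6453i|² + |1.6910-1.2286i|²) = (1/5)·175.0000 = 35.0000

Both sides agree, confirming Parseval's theorem.

Σ|x[n]|² = (1/N)Σ|X[k]|² = 35.0000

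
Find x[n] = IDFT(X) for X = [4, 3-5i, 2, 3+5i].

x[n] = (1/4) Σ(k=0 to 3) X[k] · e^(2πikn/4)

Computing each x[n]:
x[0] = 3
x[1] = 3
x[2] = 0
x[3] = -2

x = [3, 3, 0, -2]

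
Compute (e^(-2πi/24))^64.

Since ω_24^24 = 1, powers reduce modulo 24.
64 mod 24 = 16
So ω_24^64 = ω_24^16 = e^(-2πi·16/24)

ω_24^64 = ω_24^16 = -0.5000+0.8660i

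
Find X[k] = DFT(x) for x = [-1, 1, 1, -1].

X[k] = Σ(n=0 to 3) x[n] · ω_4^(nk)
where ω_4 = e^(-2πi/4)

Computing each X[k]:
X[0] = 0
X[1] = -2-2i
X[2] = 0
X[3] = -2+2i

X = [0, -2-2i, 0, -2+2i]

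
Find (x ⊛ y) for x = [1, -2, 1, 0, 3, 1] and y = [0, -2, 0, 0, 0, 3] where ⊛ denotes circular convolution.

(x ⊛ y)[n] = Σ(m=0 to 5) x[m] · y[(n-m) mod 6]

Computing each output sample:
(x ⊛ y)[0] = -8
(x ⊛ y)[1] = 1
(x ⊛ y)[2] = 4
(x ⊛ y)[3] = 7
(x ⊛ y)[4] = 3
(x ⊛ y)[5] = -3

x ⊛ y = [-8, 1, 4, 7, 3, -3]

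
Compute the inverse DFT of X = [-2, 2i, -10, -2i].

x[n] = (1/4) Σ(k=0 to 3) X[k] · e^(2πikn/4)

Computing each x[n]:
x[0] = -3
x[1] = 1
x[2] = -3
x[3] = 3

x = [-3, 1, -3, 3]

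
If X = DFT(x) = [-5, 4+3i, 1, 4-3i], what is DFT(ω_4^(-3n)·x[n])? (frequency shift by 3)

Modulation property: DFT(ω_4^(-3n)·x[n]) = X[(k-3) mod 4], so circularly shift X by 3 positions.

X[k-3] = [4+3i, 1, 4-3i, -5]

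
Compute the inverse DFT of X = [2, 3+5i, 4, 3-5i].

x[n] = (1/4) Σ(k=0 to 3) X[k] · e^(2πikn/4)

Computing each x[n]:
x[0] = 3
x[1] = -3
x[2] = 0
x[3] = 2

x = [3, -3, 0, 2]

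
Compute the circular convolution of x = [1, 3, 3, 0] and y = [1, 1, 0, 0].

(x ⊛ y)[n] = Σ(m=0 to 3) x[m] · y[(n-m) mod 4]

Computing each output sample:
(x ⊛ y)[0] = 1
(x ⊛ y)[1] = 4
(x ⊛ y)[2] = 6
(x ⊛ y)[3] = 3

x ⊛ y = [1, 4, 6, 3]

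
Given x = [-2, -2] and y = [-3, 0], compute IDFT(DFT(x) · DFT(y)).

(x ⊛ y)[n] = Σ(m=0 to 1) x[m] · y[(n-m) mod 2]

Computing each output sample:
(x ⊛ y)[0] = 6
(x ⊛ y)[1] = 6

x ⊛ y = [6, 6]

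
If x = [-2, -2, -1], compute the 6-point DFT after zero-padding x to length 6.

Original 3-point DFT: [-5, -0.5000+0.8660i, -0.5000-0.8660i]
Zero-padded 6-point DFT provides frequency interpolation.

DFT_6([x, 0, ...]) = [-5, -2.5000+2.5981i, -0.5000+0.8660i, -1, -0.5000-0.8660i, -2.5000-2.5981i]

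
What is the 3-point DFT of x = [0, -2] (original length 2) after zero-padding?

Original 2-point DFT: [-2, 2]
Zero-padded 3-point DFT provides frequency interpolation.

DFT_3([x, 0, ...]) = [-2, 1.0000+1.7321i, 1.0000-1.7321i]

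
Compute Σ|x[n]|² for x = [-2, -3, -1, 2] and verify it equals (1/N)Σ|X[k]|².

Time domain:
Σ|x[n]|² = |-2|² + |-3|² + |-1|² + |2|² = 18.0000

Frequency domain:
(1/4)Σ|X[k]|² = (1/4)(|-4|² + |-1+5i|² + |-2|² + |-1-5i|²) = (1/4)·72.0000 = 18.0000

Both sides agree, confirming Parseval's theorem.

Σ|x[n]|² = (1/N)Σ|X[k]|² = 18.0000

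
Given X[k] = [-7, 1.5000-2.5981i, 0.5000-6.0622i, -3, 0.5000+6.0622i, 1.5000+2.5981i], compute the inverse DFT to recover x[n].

x[n] = (1/6) Σ(k=0 to 5) X[k] · e^(2πikn/6)

Computing each x[n]:
x[0] = -1
x[1] = 2
x[2] = -3
x[3] = -1
x[4] = -1
x[5] = -3

x = [-1, 2, -3, -1, -1, -3]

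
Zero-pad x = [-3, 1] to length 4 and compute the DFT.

Original 2-point DFT: [-2, -4]
Zero-padded 4-point DFT provides frequency interpolation.

DFT_4([x, 0, ...]) = [-2, -3-1i, -4, -3+1i]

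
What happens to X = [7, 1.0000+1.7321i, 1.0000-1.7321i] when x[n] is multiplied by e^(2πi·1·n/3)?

Modulation property: DFT(ω_3^(-1n)·x[n]) = X[(k-1) mod 3], so circularly shift X by 1 positions.

X[k-1] = [1.0000-1.7321i, 7, 1.0000+1.7321i]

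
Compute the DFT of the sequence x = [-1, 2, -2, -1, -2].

X[k] = Σ(n=0 to 4) x[n] · ω_5^(nk)
where ω_5 = e^(-2πi/5)

Computing each X[k]:
X[0] = -4
X[1] = 1.4271-3.2164i
X[2] = -1.9271-3.3022i
X[3] = -1.9271+3.3022i
X[4] = 1.4271+3.2164i

X = [-4, 1.4271-3.2164i, -1.9271-3.3022i, -1.9271+3.3022i, 1.4271+3.2164i]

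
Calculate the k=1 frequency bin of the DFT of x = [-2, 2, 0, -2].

X[1] = Σ(n=0 to 3) x[n] · ω_4^(1n) where ω_4 = e^(-2πi/4)
= (-2)·ω_4^0 + (2)·ω_4^1 + (0)·ω_4^2 + (-2)·ω_4^3

X[1] = -2-4i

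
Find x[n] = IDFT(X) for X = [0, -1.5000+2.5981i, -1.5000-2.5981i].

x[n] = (1/3) Σ(k=0 to 2) X[k] · e^(2πikn/3)

Computing each x[n]:
x[0] = -1
x[1] = -1
x[2] = 2

x = [-1, -1, 2]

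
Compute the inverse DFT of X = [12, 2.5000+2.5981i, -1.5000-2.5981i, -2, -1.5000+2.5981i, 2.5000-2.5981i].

x[n] = (1/6) Σ(k=0 to 5) X[k] · e^(2πikn/6)

Computing each x[n]:
x[0] = 2
x[1] = 3
x[2] = 0
x[3] = 1
x[4] = 3
x[5] = 3

x = [2, 3, 0, 1, 3, 3]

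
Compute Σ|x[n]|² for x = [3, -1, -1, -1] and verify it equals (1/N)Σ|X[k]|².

Time domain:
Σ|x[n]|² = |3|² + |-1|² + |-1|² + |-1|² = 12.0000

Frequency domain:
(1/4)Σ|X[k]|² = (1/4)(|0|² + |4|² + |4|² + |4|²) = (1/4)·48.0000 = 12.0000

Both sides agree, confirming Parseval's theorem.

Σ|x[n]|² = (1/N)Σ|X[k]|² = 12.0000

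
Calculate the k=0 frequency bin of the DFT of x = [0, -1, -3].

X[0] = Σ(n=0 to 2) x[n] · ω_3^0 = Σ x[n]
= (0) + (-1) + (-3)

X[0] = -4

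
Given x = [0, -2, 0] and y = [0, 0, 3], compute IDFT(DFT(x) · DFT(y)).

(x ⊛ y)[n] = Σ(m=0 to 2) x[m] · y[(n-m) mod 3]

Computing each output sample:
(x ⊛ y)[0] = -6
(x ⊛ y)[1] = 0
(x ⊛ y)[2] = 0

x ⊛ y = [-6, 0, 0]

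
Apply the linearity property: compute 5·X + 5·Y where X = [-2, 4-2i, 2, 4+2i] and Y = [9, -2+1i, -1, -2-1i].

By linearity: DFT(5x + 5y) = 5·DFT(x) + 5·DFT(y)
= 5·[-2, 4-2i, 2, 4+2i] + 5·[9, -2+1i, -1, -2-1i]

Computing element-wise:
Z[0] = 5·(-2) + 5·(9) = 35
Z[1] = 5·(4-2i) + 5·(-2+1i) = 10-5i
Z[2] = 5·(2) + 5·(-1) = 5
Z[3] = 5·(4+2i) + 5·(-2-1i) = 10+5i

DFT(5x + 5y) = 5·X + 5·Y = [35, 10-5i, 5, 10+5i]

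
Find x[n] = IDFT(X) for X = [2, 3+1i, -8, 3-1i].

x[n] = (1/4) Σ(k=0 to 3) X[k] · e^(2πikn/4)

Computing each x[n]:
x[0] = 0
x[1] = 2
x[2] = -3
x[3] = 3

x = [0, 2, -3, 3]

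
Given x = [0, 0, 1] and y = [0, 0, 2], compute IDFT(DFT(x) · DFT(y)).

(x ⊛ y)[n] = Σ(m=0 to 2) x[m] · y[(n-m) mod 3]

Computing each output sample:
(x ⊛ y)[0] = 0
(x ⊛ y)[1] = 2
(x ⊛ y)[2] = 0

x ⊛ y = [0, 2, 0]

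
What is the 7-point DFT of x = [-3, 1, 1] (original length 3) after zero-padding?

Original 3-point DFT: [-1, -4, -4]
Zero-padded 7-point DFT provides frequency interpolation.

DFT_7([x, 0, ...]) = [-1, -2.5990-1.7568i, -4.1235-0.5410i, -3.2775+0.3479i, -3.2775-0.3479i, -4.1235+0.5410i, -2.5990+1.7568i]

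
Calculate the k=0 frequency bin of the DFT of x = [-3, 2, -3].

X[0] = Σ(n=0 to 2) x[n] · ω_3^0 = Σ x[n]
= (-3) + (2) + (-3)

X[0] = -4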